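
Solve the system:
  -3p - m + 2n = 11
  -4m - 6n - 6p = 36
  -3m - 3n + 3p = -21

Row-reduce the augmented matrix:
R1 ← R1 / (-1).
R2 ← R2 + 4·R1.
R3 ← R3 + 3·R1.
R2 ← R2 / (-14).
R1 ← R1 + 2·R2.
R3 ← R3 + 9·R2.
R3 ← R3 / (57/7).
R1 ← R1 − 15/7·R3.
R2 ← R2 + 3/7·R3.
Reading off the reduced rows gives m = 3, n = -2, p = -6.

m = 3, n = -2, p = -6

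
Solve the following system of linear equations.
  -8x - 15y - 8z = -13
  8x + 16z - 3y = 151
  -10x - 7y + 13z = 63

Row-reduce the augmented matrix:
R1 ← R1 / (-8).
R2 ← R2 − 8·R1.
R3 ← R3 + 10·R1.
R2 ← R2 / (-18).
R1 ← R1 − 15/8·R2.
R3 ← R3 − 47/4·R2.
R3 ← R3 / (254/9).
R1 ← R1 − 11/6·R3.
R2 ← R2 + 4/9·R3.
Reading off the reduced rows gives x = 5, y = -5, z = 6.

x = 5, y = -5, z = 6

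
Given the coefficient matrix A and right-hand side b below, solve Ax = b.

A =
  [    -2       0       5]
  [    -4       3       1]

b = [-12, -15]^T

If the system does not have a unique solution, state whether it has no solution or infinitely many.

infinitely many solutions

Row-reduce:
R1 ← R1 / (-2).
R2 ← R2 + 4·R1.
R2 ← R2 / (3).
Rank is 2 with 3 unknowns, leaving x_3 free.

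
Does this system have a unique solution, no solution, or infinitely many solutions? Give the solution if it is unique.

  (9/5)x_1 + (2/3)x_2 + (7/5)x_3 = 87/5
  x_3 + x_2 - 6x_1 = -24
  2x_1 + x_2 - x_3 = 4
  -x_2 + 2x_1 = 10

x_1 = 5, x_2 = 0, x_3 = 6

Row-reduce the augmented matrix:
R1 ← R1 / (9/5).
R2 ← R2 + 6·R1.
R3 ← R3 − 2·R1.
R4 ← R4 − 2·R1.
R2 ← R2 / (29/9).
R1 ← R1 − 10/27·R2.
R3 ← R3 − 7/27·R2.
R4 ← R4 + 47/27·R2.
R3 ← R3 / (-262/87).
R1 ← R1 − 11/87·R3.
R2 ← R2 − 51/29·R3.
R4 ← R4 − 131/87·R3.
R4 reduces to 0 = 0, so the extra equation is consistent.
Reading off the reduced rows gives x_1 = 5, x_2 = 0, x_3 = 6.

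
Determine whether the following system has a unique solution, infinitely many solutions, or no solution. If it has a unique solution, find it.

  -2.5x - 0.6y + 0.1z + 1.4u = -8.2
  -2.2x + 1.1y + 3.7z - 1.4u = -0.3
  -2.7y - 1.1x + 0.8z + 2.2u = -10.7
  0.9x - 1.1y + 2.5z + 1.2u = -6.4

x = 1, y = 0, z = -1, u = -4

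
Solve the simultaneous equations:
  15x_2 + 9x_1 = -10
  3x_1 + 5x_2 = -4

Row-reduce:
R1 ← R1 / (9).
R2 ← R2 − 3·R1.
Row 2 reduces to 0 = -2/3, a contradiction. The system is inconsistent.

no solution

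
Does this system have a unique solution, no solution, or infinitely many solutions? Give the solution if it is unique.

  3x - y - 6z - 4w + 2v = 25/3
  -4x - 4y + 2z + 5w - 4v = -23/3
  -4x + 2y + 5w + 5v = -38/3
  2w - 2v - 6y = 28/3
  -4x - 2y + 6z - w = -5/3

x = 3, y = -2, z = 1, w = -1/3, v = 1

Row-reduce the augmented matrix:
R1 ← R1 / (3).
R2 ← R2 + 4·R1.
R3 ← R3 + 4·R1.
R5 ← R5 + 4·R1.
R2 ← R2 / (-16/3).
R1 ← R1 + 1/3·R2.
R3 ← R3 − 2/3·R2.
R4 ← R4 + 6·R2.
R5 ← R5 + 10/3·R2.
R3 ← R3 / (-35/4).
R1 ← R1 + 13/8·R3.
R2 ← R2 − 9/8·R3.
R4 ← R4 − 27/4·R3.
R5 ← R5 − 7/4·R3.
R4 ← R4 / (73/35).
R1 ← R1 + 87/70·R4.
R2 ← R2 − 1/70·R4.
R3 ← R3 − 3/70·R4.
R5 ← R5 + 31/5·R4.
R5 ← R5 / (1512/73).
R1 ← R1 − 183/73·R5.
R2 ← R2 − 86/73·R5.
R3 ← R3 + 141/146·R5.
R4 ← R4 − 185/73·R5.
Reading off the reduced rows gives x = 3, y = -2, z = 1, w = -1/3, v = 1.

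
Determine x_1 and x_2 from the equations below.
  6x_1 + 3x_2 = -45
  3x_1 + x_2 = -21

From equation 2: x_2 = -21 − 3·x_1.
Substitute into equation 1 and solve: x_1 = -6.
Then x_2 = -3.

x_1 = -6, x_2 = -3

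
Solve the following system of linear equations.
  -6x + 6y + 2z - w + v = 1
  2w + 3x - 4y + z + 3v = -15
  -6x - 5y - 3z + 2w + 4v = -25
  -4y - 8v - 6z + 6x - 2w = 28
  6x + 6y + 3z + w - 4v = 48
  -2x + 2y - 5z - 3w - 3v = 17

Row-reduce the augmented matrix:
R1 ← R1 / (-6).
R2 ← R2 − 3·R1.
R3 ← R3 + 6·R1.
R4 ← R4 − 6·R1.
R5 ← R5 − 6·R1.
R6 ← R6 + 2·R1.
R2 ← R2 / (-1).
R1 ← R1 + 1·R2.
R3 ← R3 + 11·R2.
R4 ← R4 − 2·R2.
R5 ← R5 − 12·R2.
R3 ← R3 / (-27).
R1 ← R1 + 7/3·R3.
R2 ← R2 + 2·R3.
R5 ← R5 − 29·R3.
R6 ← R6 + 17/3·R3.
Swap R4 and R5.
R4 ← R4 / (7/2).
R1 ← R1 + 1/6·R4.
R2 ← R2 + 1/2·R4.
R3 ← R3 − 1/2·R4.
R6 ← R6 − 1/6·R4.
Swap R5 and R6.
R5 ← R5 / (2311/567).
R1 ← R1 + 316/567·R5.
R2 ← R2 + 47/63·R5.
R3 ← R3 − 25/21·R5.
R4 ← R4 − 47/189·R5.
R6 reduces to 0 = 0, so the extra equation is consistent.
Reading off the reduced rows gives x = 2, y = 5, z = -4, w = 6, v = -3.

x = 2, y = 5, z = -4, w = 6, v = -3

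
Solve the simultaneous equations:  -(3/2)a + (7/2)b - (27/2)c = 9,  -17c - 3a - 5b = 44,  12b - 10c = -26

Row-reduce:
R1 ← R1 / (-3/2).
R2 ← R2 + 3·R1.
R2 ← R2 / (-12).
R1 ← R1 + 7/3·R2.
R3 ← R3 − 12·R2.
Rank is 2 with 3 unknowns, leaving c free.

infinitely many solutions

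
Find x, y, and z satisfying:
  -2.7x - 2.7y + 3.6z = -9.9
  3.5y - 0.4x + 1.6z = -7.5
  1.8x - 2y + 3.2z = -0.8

Row-reduce the augmented matrix:
R1 ← R1 / (-27/10).
R2 ← R2 + 2/5·R1.
R3 ← R3 − 9/5·R1.
R2 ← R2 / (39/10).
R1 ← R1 − 1·R2.
R3 ← R3 + 19/5·R2.
R3 ← R3 / (3884/585).
R1 ← R1 + 188/117·R3.
R2 ← R2 − 32/117·R3.
Reading off the reduced rows gives x = 2, y = -1, z = -2.

x = 2, y = -1, z = -2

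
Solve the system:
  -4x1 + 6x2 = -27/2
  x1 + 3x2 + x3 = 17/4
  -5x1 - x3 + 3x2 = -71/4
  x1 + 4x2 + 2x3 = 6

x1 = 3, x2 = -1/4, x3 = 2

Row-reduce the augmented matrix:
R1 ← R1 / (-4).
R2 ← R2 − 1·R1.
R3 ← R3 + 5·R1.
R4 ← R4 − 1·R1.
R2 ← R2 / (9/2).
R1 ← R1 + 3/2·R2.
R3 ← R3 + 9/2·R2.
R4 ← R4 − 11/2·R2.
Swap R3 and R4.
R3 ← R3 / (7/9).
R1 ← R1 − 1/3·R3.
R2 ← R2 − 2/9·R3.
R4 reduces to 0 = 0, so the extra equation is consistent.
Reading off the reduced rows gives x1 = 3, x2 = -1/4, x3 = 2.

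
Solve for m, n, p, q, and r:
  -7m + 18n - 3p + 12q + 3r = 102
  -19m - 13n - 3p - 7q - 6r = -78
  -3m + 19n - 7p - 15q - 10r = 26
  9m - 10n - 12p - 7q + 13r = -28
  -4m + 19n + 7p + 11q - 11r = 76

m = 0, n = 4, p = 0, q = 2, r = 2

Row-reduce the augmented matrix:
R1 ← R1 / (-7).
R2 ← R2 + 19·R1.
R3 ← R3 + 3·R1.
R4 ← R4 − 9·R1.
R5 ← R5 + 4·R1.
R2 ← R2 / (-433/7).
R1 ← R1 + 18/7·R2.
R3 ← R3 − 79/7·R2.
R4 ← R4 − 92/7·R2.
R5 ← R5 − 61/7·R2.
R3 ← R3 / (-2068/433).
R1 ← R1 − 93/433·R3.
R2 ← R2 + 36/433·R3.
R4 ← R4 + 6393/433·R3.
R5 ← R5 − 4087/433·R3.
R4 ← R4 / (43743/517).
R1 ← R1 + 672/517·R4.
R2 ← R2 − 577/517·R4.
R3 ← R3 − 2962/517·R4.
R5 ← R5 + 28698/517·R4.
R5 ← R5 / (-10207/2083).
R1 ← R1 − 848/2083·R5.
R2 ← R2 + 1738/6249·R5.
R3 ← R3 + 5857/6249·R5.
R4 ← R4 − 4189/6249·R5.
Reading off the reduced rows gives m = 0, n = 4, p = 0, q = 2, r = 2.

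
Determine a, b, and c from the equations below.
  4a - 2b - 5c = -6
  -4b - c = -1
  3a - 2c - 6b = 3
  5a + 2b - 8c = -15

a = 2, b = -1/2, c = 3

Row-reduce the augmented matrix:
R1 ← R1 / (4).
R3 ← R3 − 3·R1.
R4 ← R4 − 5·R1.
R2 ← R2 / (-4).
R1 ← R1 + 1/2·R2.
R3 ← R3 + 9/2·R2.
R4 ← R4 − 9/2·R2.
R3 ← R3 / (23/8).
R1 ← R1 + 9/8·R3.
R2 ← R2 − 1/4·R3.
R4 ← R4 + 23/8·R3.
R4 reduces to 0 = 0, so the extra equation is consistent.
Reading off the reduced rows gives a = 2, b = -1/2, c = 3.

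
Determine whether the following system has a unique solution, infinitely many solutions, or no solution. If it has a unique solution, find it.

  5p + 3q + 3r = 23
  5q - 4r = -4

Row-reduce:
R1 ← R1 / (5).
R2 ← R2 / (5).
R1 ← R1 − 3/5·R2.
Rank is 2 with 3 unknowns, leaving r free.

infinitely many solutions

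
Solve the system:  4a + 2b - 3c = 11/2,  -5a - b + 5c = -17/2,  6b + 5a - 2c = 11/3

Row-reduce the augmented matrix:
R1 ← R1 / (4).
R2 ← R2 + 5·R1.
R3 ← R3 − 5·R1.
R2 ← R2 / (3/2).
R1 ← R1 − 1/2·R2.
R3 ← R3 − 7/2·R2.
R3 ← R3 / (-7/6).
R1 ← R1 + 7/6·R3.
R2 ← R2 − 5/6·R3.
Reading off the reduced rows gives a = 4/3, b = -2/3, c = -1/2.

a = 4/3, b = -2/3, c = -1/2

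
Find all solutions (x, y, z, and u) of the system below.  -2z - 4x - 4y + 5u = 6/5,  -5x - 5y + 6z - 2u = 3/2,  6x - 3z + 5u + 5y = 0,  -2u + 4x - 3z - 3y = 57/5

x = 3/2, y = -9/5, z = 0, u = 0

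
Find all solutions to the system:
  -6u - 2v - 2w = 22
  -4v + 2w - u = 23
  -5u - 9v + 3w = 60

no solution

Row-reduce:
R1 ← R1 / (-6).
R2 ← R2 + 1·R1.
R3 ← R3 + 5·R1.
R2 ← R2 / (-11/3).
R1 ← R1 − 1/3·R2.
R3 ← R3 + 22/3·R2.
Row 3 reduces to 0 = 3, a contradiction. The system is inconsistent.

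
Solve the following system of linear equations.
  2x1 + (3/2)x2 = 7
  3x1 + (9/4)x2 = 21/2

infinitely many solutions

Row-reduce:
R1 ← R1 / (2).
R2 ← R2 − 3·R1.
Rank is 1 with 2 unknowns, leaving x2 free.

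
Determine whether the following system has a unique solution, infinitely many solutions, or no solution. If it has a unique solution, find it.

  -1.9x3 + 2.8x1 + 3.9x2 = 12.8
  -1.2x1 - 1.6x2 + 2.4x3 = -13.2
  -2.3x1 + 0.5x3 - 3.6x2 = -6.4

x1 = -3, x2 = 3, x3 = -5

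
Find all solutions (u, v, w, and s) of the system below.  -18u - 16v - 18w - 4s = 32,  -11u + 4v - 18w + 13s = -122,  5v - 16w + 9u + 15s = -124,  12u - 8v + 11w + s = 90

Row-reduce the augmented matrix:
R1 ← R1 / (-18).
R2 ← R2 + 11·R1.
R3 ← R3 − 9·R1.
R4 ← R4 − 12·R1.
R2 ← R2 / (124/9).
R1 ← R1 − 8/9·R2.
R3 ← R3 + 3·R2.
R4 ← R4 + 56/3·R2.
R3 ← R3 / (-3289/124).
R1 ← R1 − 45/31·R3.
R2 ← R2 + 63/124·R3.
R4 ← R4 + 325/31·R3.
R4 ← R4 / (3236/253).
R1 ← R1 − 399/3289·R4.
R2 ← R2 − 2656/3289·R4.
R3 ← R3 + 2029/3289·R4.
Reading off the reduced rows gives u = 0, v = -6, w = 4, s = -2.

u = 0, v = -6, w = 4, s = -2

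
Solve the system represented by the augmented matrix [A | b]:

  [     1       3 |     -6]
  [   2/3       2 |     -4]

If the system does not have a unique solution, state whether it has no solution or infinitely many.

Row-reduce:
R2 ← R2 − 2/3·R1.
Rank is 1 with 2 unknowns, leaving x_2 free.

infinitely many solutions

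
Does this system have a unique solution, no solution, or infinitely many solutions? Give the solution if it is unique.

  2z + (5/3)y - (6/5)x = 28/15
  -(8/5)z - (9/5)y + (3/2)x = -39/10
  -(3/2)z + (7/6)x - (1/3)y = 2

Row-reduce the augmented matrix:
R1 ← R1 / (-6/5).
R2 ← R2 − 3/2·R1.
R3 ← R3 − 7/6·R1.
R2 ← R2 / (17/60).
R1 ← R1 + 25/18·R2.
R3 ← R3 − 139/108·R2.
R3 ← R3 / (-1115/306).
R1 ← R1 − 140/51·R3.
R2 ← R2 − 54/17·R3.
Reading off the reduced rows gives x = -1, y = 4, z = -3.

x = -1, y = 4, z = -3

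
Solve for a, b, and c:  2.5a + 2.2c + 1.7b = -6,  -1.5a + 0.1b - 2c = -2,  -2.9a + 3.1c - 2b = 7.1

Row-reduce the augmented matrix:
R1 ← R1 / (5/2).
R2 ← R2 + 3/2·R1.
R3 ← R3 + 29/10·R1.
R2 ← R2 / (28/25).
R1 ← R1 − 17/25·R2.
R3 ← R3 + 7/250·R2.
R3 ← R3 / (1127/200).
R1 ← R1 − 181/140·R3.
R2 ← R2 + 17/28·R3.
Reading off the reduced rows gives a = 1, b = -5, c = 0.

a = 1, b = -5, c = 0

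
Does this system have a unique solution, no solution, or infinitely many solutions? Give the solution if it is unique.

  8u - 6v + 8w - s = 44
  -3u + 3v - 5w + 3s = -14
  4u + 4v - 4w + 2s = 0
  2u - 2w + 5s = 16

Row-reduce:
R1 ← R1 / (8).
R2 ← R2 + 3·R1.
R3 ← R3 − 4·R1.
R4 ← R4 − 2·R1.
R2 ← R2 / (3/4).
R1 ← R1 + 3/4·R2.
R3 ← R3 − 7·R2.
R4 ← R4 − 3/2·R2.
R3 ← R3 / (32/3).
R1 ← R1 + 1·R3.
R2 ← R2 + 8/3·R3.
Rank is 3 with 4 unknowns, leaving s free.

infinitely many solutions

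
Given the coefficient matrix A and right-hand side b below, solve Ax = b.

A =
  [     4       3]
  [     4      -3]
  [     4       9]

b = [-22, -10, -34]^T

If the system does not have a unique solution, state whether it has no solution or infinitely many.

x_1 = -4, x_2 = -2

Row-reduce the augmented matrix:
R1 ← R1 / (4).
R2 ← R2 − 4·R1.
R3 ← R3 − 4·R1.
R2 ← R2 / (-6).
R1 ← R1 − 3/4·R2.
R3 ← R3 − 6·R2.
R3 reduces to 0 = 0, so the extra equation is consistent.
Reading off the reduced rows gives x_1 = -4, x_2 = -2.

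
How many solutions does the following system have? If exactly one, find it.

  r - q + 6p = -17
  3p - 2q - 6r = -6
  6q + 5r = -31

Row-reduce the augmented matrix:
R1 ← R1 / (6).
R2 ← R2 − 3·R1.
R2 ← R2 / (-3/2).
R1 ← R1 + 1/6·R2.
R3 ← R3 − 6·R2.
R3 ← R3 / (-21).
R1 ← R1 − 8/9·R3.
R2 ← R2 − 13/3·R3.
Reading off the reduced rows gives p = -4, q = -6, r = 1.

p = -4, q = -6, r = 1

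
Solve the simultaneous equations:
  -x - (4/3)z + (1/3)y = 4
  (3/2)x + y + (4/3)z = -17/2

Row-reduce:
R1 ← R1 / (-1).
R2 ← R2 − 3/2·R1.
R2 ← R2 / (3/2).
R1 ← R1 + 1/3·R2.
Rank is 2 with 3 unknowns, leaving z free.

infinitely many solutions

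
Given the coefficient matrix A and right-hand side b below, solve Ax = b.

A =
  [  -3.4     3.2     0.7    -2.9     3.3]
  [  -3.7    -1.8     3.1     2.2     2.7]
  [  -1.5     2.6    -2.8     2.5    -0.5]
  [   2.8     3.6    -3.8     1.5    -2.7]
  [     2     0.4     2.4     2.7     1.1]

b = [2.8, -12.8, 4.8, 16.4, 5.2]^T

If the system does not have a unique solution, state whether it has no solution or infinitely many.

x_1 = 2, x_2 = 3, x_3 = 0, x_4 = 0, x_5 = 0

Row-reduce the augmented matrix:
R1 ← R1 / (-17/5).
R2 ← R2 + 37/10·R1.
R3 ← R3 + 3/2·R1.
R4 ← R4 − 14/5·R1.
R5 ← R5 − 2·R1.
R2 ← R2 / (-449/85).
R1 ← R1 + 16/17·R2.
R3 ← R3 − 101/85·R2.
R4 ← R4 − 106/17·R2.
R5 ← R5 − 194/85·R2.
R3 ← R3 / (-11597/4490).
R1 ← R1 + 559/898·R3.
R2 ← R2 + 795/1796·R3.
R4 ← R4 + 2081/4490·R3.
R5 ← R5 − 17161/4490·R3.
R4 ← R4 / (526443/115970).
R1 ← R1 + 15106/11597·R4.
R2 ← R2 + 43329/23194·R4.
R3 ← R3 + 22379/11597·R4.
R5 ← R5 − 1238993/115970·R4.
R5 ← R5 / (2602663/2632215).
R1 ← R1 + 503129/1052886·R5.
R2 ← R2 − 190825/701924·R5.
R3 ← R3 − 294640/526443·R5.
R4 ← R4 + 75074/526443·R5.
Reading off the reduced rows gives x_1 = 2, x_2 = 3, x_3 = 0, x_4 = 0, x_5 = 0.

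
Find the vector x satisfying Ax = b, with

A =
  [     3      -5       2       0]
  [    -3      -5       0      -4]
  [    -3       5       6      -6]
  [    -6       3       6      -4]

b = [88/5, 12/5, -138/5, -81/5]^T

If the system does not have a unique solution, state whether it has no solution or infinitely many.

Row-reduce the augmented matrix:
R1 ← R1 / (3).
R2 ← R2 + 3·R1.
R3 ← R3 + 3·R1.
R4 ← R4 + 6·R1.
R2 ← R2 / (-10).
R1 ← R1 + 5/3·R2.
R4 ← R4 + 7·R2.
R3 ← R3 / (8).
R1 ← R1 − 1/3·R3.
R2 ← R2 + 1/5·R3.
R4 ← R4 − 43/5·R3.
R4 ← R4 / (21/4).
R1 ← R1 − 11/12·R4.
R2 ← R2 − 1/4·R4.
R3 ← R3 + 3/4·R4.
Reading off the reduced rows gives x_1 = 1/5, x_2 = -3, x_3 = 1, x_4 = 3.

x_1 = 1/5, x_2 = -3, x_3 = 1, x_4 = 3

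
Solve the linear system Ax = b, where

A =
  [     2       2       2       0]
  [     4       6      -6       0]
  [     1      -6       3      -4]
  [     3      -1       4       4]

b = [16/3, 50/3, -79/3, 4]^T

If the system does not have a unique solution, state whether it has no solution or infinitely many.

x_1 = -1/3, x_2 = 3, x_3 = 0, x_4 = 2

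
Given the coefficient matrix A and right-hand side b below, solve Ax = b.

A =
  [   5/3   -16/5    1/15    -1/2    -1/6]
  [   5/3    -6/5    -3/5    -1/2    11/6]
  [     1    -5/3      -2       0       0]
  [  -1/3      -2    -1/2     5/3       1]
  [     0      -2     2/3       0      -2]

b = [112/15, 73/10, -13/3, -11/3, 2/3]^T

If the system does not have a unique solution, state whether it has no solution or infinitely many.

no solution

Row-reduce:
R1 ← R1 / (5/3).
R2 ← R2 − 5/3·R1.
R3 ← R3 − 1·R1.
R4 ← R4 + 1/3·R1.
R2 ← R2 / (2).
R1 ← R1 + 48/25·R2.
R3 ← R3 − 19/75·R2.
R4 ← R4 + 66/25·R2.
R5 ← R5 + 2·R2.
R3 ← R3 / (-88/45).
R1 ← R1 + 3/5·R3.
R2 ← R2 + 1/3·R3.
R4 ← R4 + 41/30·R3.
R4 ← R4 / (1433/1056).
R1 ← R1 + 69/176·R4.
R2 ← R2 + 9/176·R4.
R3 ← R3 + 27/176·R4.
Row 5 reduces to 0 = 1/2, a contradiction. The system is inconsistent.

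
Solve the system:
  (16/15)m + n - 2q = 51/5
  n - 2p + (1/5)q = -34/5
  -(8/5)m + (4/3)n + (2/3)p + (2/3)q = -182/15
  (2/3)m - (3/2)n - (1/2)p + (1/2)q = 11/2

no solution

Row-reduce:
R1 ← R1 / (16/15).
R3 ← R3 + 8/5·R1.
R4 ← R4 − 2/3·R1.
R1 ← R1 − 15/16·R2.
R3 ← R3 − 17/6·R2.
R4 ← R4 + 17/8·R2.
R3 ← R3 / (19/3).
R1 ← R1 − 15/8·R3.
R2 ← R2 + 2·R3.
R4 ← R4 + 19/4·R3.
Row 4 reduces to 0 = 3/2, a contradiction. The system is inconsistent.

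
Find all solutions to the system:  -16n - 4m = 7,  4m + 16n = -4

no solution

Row-reduce:
R1 ← R1 / (-4).
R2 ← R2 − 4·R1.
Row 2 reduces to 0 = 3, a contradiction. The system is inconsistent.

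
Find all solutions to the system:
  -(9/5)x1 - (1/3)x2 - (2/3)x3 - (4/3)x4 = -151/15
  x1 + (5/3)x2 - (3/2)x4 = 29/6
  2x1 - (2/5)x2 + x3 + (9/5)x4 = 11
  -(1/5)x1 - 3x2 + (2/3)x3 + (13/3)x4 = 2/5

infinitely many solutions

Row-reduce:
R1 ← R1 / (-9/5).
R2 ← R2 − 1·R1.
R3 ← R3 − 2·R1.
R4 ← R4 + 1/5·R1.
R2 ← R2 / (40/27).
R1 ← R1 − 5/27·R2.
R3 ← R3 + 104/135·R2.
R4 ← R4 + 80/27·R2.
R3 ← R3 / (1/15).
R1 ← R1 − 5/12·R3.
R2 ← R2 + 1/4·R3.
Rank is 3 with 4 unknowns, leaving x4 free.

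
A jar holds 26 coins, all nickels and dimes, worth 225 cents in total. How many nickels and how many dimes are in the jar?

nickels: 7, dimes: 19

Let n = nickels, d = dimes.
  n + d = 26
  5n + 10d = 225
From equation 1: n = 26 − d.
Substitute into equation 2 and solve: d = 19.
Then n = 7.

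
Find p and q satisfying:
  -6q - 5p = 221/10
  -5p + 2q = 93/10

p = -5/2, q = -8/5

Row-reduce the augmented matrix:
R1 ← R1 / (-5).
R2 ← R2 + 5·R1.
R2 ← R2 / (8).
R1 ← R1 − 6/5·R2.
Reading off the reduced rows gives p = -5/2, q = -8/5.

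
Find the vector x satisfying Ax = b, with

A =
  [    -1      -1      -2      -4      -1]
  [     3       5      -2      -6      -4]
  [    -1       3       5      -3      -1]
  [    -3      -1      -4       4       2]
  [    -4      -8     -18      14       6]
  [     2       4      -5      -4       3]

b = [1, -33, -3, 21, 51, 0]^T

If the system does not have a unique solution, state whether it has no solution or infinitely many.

no solution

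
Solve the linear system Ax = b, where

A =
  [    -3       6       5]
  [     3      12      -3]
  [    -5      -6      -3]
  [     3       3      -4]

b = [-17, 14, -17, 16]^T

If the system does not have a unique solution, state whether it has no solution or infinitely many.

no solution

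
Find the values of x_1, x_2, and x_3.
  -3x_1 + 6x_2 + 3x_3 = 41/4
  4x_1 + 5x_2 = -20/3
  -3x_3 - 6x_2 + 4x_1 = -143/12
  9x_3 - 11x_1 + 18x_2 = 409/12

Row-reduce the augmented matrix:
R1 ← R1 / (-3).
R2 ← R2 − 4·R1.
R3 ← R3 − 4·R1.
R4 ← R4 + 11·R1.
R2 ← R2 / (13).
R1 ← R1 + 2·R2.
R3 ← R3 − 2·R2.
R4 ← R4 + 4·R2.
R3 ← R3 / (5/13).
R1 ← R1 + 5/13·R3.
R2 ← R2 − 4/13·R3.
R4 ← R4 + 10/13·R3.
R4 reduces to 0 = 0, so the extra equation is consistent.
Reading off the reduced rows gives x_1 = -5/3, x_2 = 0, x_3 = 7/4.

x_1 = -5/3, x_2 = 0, x_3 = 7/4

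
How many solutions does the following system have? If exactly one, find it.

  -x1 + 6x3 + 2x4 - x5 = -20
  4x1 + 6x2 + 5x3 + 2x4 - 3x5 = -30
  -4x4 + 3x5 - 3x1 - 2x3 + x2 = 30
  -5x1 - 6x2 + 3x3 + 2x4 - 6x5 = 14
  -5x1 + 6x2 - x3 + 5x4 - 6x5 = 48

x1 = -6, x2 = 2, x3 = -4, x4 = -2, x5 = -2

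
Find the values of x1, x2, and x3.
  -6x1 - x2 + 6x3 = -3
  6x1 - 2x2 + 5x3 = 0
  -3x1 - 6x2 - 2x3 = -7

x1 = 1/3, x2 = 1, x3 = 0

Row-reduce the augmented matrix:
R1 ← R1 / (-6).
R2 ← R2 − 6·R1.
R3 ← R3 + 3·R1.
R2 ← R2 / (-3).
R1 ← R1 − 1/6·R2.
R3 ← R3 + 11/2·R2.
R3 ← R3 / (-151/6).
R1 ← R1 + 7/18·R3.
R2 ← R2 + 11/3·R3.
Reading off the reduced rows gives x1 = 1/3, x2 = 1, x3 = 0.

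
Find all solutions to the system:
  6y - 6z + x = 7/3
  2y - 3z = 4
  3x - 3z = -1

Row-reduce the augmented matrix:
R3 ← R3 − 3·R1.
R2 ← R2 / (2).
R1 ← R1 − 6·R2.
R3 ← R3 + 18·R2.
R3 ← R3 / (-12).
R1 ← R1 − 3·R3.
R2 ← R2 + 3/2·R3.
Reading off the reduced rows gives x = -8/3, y = -3/2, z = -7/3.

x = -8/3, y = -3/2, z = -7/3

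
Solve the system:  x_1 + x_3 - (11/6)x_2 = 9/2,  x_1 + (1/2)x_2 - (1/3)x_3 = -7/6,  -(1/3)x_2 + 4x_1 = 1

Row-reduce:
R2 ← R2 − 1·R1.
R3 ← R3 − 4·R1.
R2 ← R2 / (7/3).
R1 ← R1 + 11/6·R2.
R3 ← R3 − 7·R2.
Rank is 2 with 3 unknowns, leaving x_3 free.

infinitely many solutions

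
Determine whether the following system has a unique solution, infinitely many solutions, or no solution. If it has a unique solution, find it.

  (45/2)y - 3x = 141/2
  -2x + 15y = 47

infinitely many solutions

Row-reduce:
R1 ← R1 / (-3).
R2 ← R2 + 2·R1.
Rank is 1 with 2 unknowns, leaving y free.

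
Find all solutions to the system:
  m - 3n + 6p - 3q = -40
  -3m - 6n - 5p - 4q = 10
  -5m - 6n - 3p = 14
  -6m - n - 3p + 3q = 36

Row-reduce the augmented matrix:
R2 ← R2 + 3·R1.
R3 ← R3 + 5·R1.
R4 ← R4 + 6·R1.
R2 ← R2 / (-15).
R1 ← R1 + 3·R2.
R3 ← R3 + 21·R2.
R4 ← R4 + 19·R2.
R3 ← R3 / (44/5).
R1 ← R1 − 17/5·R3.
R2 ← R2 + 13/15·R3.
R4 ← R4 − 248/15·R3.
R4 ← R4 / (-50/11).
R1 ← R1 + 18/11·R4.
R2 ← R2 − 13/11·R4.
R3 ← R3 − 4/11·R4.
Reading off the reduced rows gives m = -4, n = 3, p = -4, q = 1.

m = -4, n = 3, p = -4, q = 1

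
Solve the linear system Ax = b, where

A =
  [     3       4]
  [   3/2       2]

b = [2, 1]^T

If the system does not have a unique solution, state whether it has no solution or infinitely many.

Row-reduce:
R1 ← R1 / (3).
R2 ← R2 − 3/2·R1.
Rank is 1 with 2 unknowns, leaving x_2 free.

infinitely many solutions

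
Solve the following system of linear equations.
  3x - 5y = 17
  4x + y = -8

x = -1, y = -4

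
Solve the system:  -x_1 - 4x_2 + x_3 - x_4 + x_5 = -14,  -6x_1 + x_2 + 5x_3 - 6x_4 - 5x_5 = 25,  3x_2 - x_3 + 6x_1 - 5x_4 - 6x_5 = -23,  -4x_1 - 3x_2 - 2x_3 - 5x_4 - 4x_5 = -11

infinitely many solutions

Row-reduce:
R1 ← R1 / (-1).
R2 ← R2 + 6·R1.
R3 ← R3 − 6·R1.
R4 ← R4 + 4·R1.
R2 ← R2 / (25).
R1 ← R1 − 4·R2.
R3 ← R3 + 21·R2.
R4 ← R4 − 13·R2.
R3 ← R3 / (104/25).
R1 ← R1 + 21/25·R3.
R2 ← R2 + 1/25·R3.
R4 ← R4 + 137/25·R3.
R4 ← R4 / (-1611/104).
R1 ← R1 + 127/104·R4.
R2 ← R2 + 11/104·R4.
R3 ← R3 + 275/104·R4.
Rank is 4 with 5 unknowns, leaving x_5 free.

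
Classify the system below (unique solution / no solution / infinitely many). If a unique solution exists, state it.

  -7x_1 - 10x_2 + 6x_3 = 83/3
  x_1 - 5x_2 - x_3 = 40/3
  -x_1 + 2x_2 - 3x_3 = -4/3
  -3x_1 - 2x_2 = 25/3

Row-reduce the augmented matrix:
R1 ← R1 / (-7).
R2 ← R2 − 1·R1.
R3 ← R3 + 1·R1.
R4 ← R4 + 3·R1.
R2 ← R2 / (-45/7).
R1 ← R1 − 10/7·R2.
R3 ← R3 − 24/7·R2.
R4 ← R4 − 16/7·R2.
R3 ← R3 / (-59/15).
R1 ← R1 + 8/9·R3.
R2 ← R2 − 1/45·R3.
R4 ← R4 + 118/45·R3.
R4 reduces to 0 = 0, so the extra equation is consistent.
Reading off the reduced rows gives x_1 = -1, x_2 = -8/3, x_3 = -1.

x_1 = -1, x_2 = -8/3, x_3 = -1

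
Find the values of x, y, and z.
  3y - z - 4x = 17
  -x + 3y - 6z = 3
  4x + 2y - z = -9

Row-reduce the augmented matrix:
R1 ← R1 / (-4).
R2 ← R2 + 1·R1.
R3 ← R3 − 4·R1.
R2 ← R2 / (9/4).
R1 ← R1 + 3/4·R2.
R3 ← R3 − 5·R2.
R3 ← R3 / (97/9).
R1 ← R1 + 5/3·R3.
R2 ← R2 + 23/9·R3.
Reading off the reduced rows gives x = -3, y = 2, z = 1.

x = -3, y = 2, z = 1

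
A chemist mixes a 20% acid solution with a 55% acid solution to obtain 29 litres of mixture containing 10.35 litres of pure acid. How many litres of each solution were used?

litres of solution A: 16, litres of solution B: 13

Let a = litres of solution A, b = litres of solution B.
  b + a = 29
  (11/20)b + (1/5)a = 207/20
Row-reduce the augmented matrix:
R2 ← R2 − 1/5·R1.
R2 ← R2 / (7/20).
R1 ← R1 − 1·R2.
Reading off the reduced rows gives a = 16, b = 13.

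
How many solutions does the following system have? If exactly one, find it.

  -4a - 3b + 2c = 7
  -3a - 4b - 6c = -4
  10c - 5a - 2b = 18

Row-reduce:
R1 ← R1 / (-4).
R2 ← R2 + 3·R1.
R3 ← R3 + 5·R1.
R2 ← R2 / (-7/4).
R1 ← R1 − 3/4·R2.
R3 ← R3 − 7/4·R2.
Rank is 2 with 3 unknowns, leaving c free.

infinitely many solutions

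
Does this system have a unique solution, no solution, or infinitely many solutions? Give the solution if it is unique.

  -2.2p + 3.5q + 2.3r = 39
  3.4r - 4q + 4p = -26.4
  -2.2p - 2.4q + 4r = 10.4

p = -4, q = 6, r = 4

Row-reduce the augmented matrix:
R1 ← R1 / (-11/5).
R2 ← R2 − 4·R1.
R3 ← R3 + 11/5·R1.
R2 ← R2 / (26/11).
R1 ← R1 + 35/22·R2.
R3 ← R3 + 59/10·R2.
R3 ← R3 / (26813/1300).
R1 ← R1 − 211/52·R3.
R2 ← R2 − 417/130·R3.
Reading off the reduced rows gives p = -4, q = 6, r = 4.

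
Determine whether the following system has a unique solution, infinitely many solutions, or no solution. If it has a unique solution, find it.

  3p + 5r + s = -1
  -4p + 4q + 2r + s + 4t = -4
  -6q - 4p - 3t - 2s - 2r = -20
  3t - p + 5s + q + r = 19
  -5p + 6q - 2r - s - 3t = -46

p = 4, q = -2, r = -3, s = 2, t = 6

Row-reduce the augmented matrix:
R1 ← R1 / (3).
R2 ← R2 + 4·R1.
R3 ← R3 + 4·R1.
R4 ← R4 + 1·R1.
R5 ← R5 + 5·R1.
R2 ← R2 / (4).
R3 ← R3 + 6·R2.
R4 ← R4 − 1·R2.
R5 ← R5 − 6·R2.
R3 ← R3 / (53/3).
R1 ← R1 − 5/3·R3.
R2 ← R2 − 13/6·R3.
R4 ← R4 − 1/2·R3.
R5 ← R5 + 20/3·R3.
R4 ← R4 / (495/106).
R1 ← R1 − 7/106·R4.
R2 ← R2 − 25/106·R4.
R3 ← R3 − 17/106·R4.
R5 ← R5 + 187/106·R4.
R5 ← R5 / (-643/90).
R1 ← R1 + 307/990·R5.
R2 ← R2 − 53/99·R5.
R3 ← R3 − 103/990·R5.
R4 ← R4 − 203/495·R5.
Reading off the reduced rows gives p = 4, q = -2, r = -3, s = 2, t = 6.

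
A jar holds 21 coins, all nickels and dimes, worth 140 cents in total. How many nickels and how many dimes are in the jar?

Let n = nickels, d = dimes.
  n + d = 21
  5n + 10d = 140
Row-reduce the augmented matrix:
R2 ← R2 − 5·R1.
R2 ← R2 / (5).
R1 ← R1 − 1·R2.
Reading off the reduced rows gives n = 14, d = 7.

nickels: 14, dimes: 7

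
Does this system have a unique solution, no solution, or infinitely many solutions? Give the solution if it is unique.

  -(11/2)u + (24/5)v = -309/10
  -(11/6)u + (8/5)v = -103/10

infinitely many solutions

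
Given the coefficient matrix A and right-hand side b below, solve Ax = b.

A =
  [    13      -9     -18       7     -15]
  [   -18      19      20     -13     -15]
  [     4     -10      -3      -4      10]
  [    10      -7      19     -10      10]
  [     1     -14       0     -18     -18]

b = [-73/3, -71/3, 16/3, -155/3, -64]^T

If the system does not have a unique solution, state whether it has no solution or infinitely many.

x_1 = -2, x_2 = 1, x_3 = -2, x_4 = 2/3, x_5 = 2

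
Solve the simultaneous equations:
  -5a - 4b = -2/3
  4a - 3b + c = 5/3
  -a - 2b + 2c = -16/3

a = 2/3, b = -2/3, c = -3

Row-reduce the augmented matrix:
R1 ← R1 / (-5).
R2 ← R2 − 4·R1.
R3 ← R3 + 1·R1.
R2 ← R2 / (-31/5).
R1 ← R1 − 4/5·R2.
R3 ← R3 + 6/5·R2.
R3 ← R3 / (56/31).
R1 ← R1 − 4/31·R3.
R2 ← R2 + 5/31·R3.
Reading off the reduced rows gives a = 2/3, b = -2/3, c = -3.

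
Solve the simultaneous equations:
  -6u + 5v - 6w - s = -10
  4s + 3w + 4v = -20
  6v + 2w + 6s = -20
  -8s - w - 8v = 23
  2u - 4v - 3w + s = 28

no solution

Row-reduce:
R1 ← R1 / (-6).
R5 ← R5 − 2·R1.
R2 ← R2 / (4).
R1 ← R1 + 5/6·R2.
R3 ← R3 − 6·R2.
R4 ← R4 + 8·R2.
R5 ← R5 + 7/3·R2.
R3 ← R3 / (-5/2).
R1 ← R1 − 13/8·R3.
R2 ← R2 − 3/4·R3.
R4 ← R4 − 5·R3.
R5 ← R5 + 13/4·R3.
Swap R4 and R5.
R4 ← R4 / (3).
R1 ← R1 − 1·R4.
R2 ← R2 − 1·R4.
Row 5 reduces to 0 = 3, a contradiction. The system is inconsistent.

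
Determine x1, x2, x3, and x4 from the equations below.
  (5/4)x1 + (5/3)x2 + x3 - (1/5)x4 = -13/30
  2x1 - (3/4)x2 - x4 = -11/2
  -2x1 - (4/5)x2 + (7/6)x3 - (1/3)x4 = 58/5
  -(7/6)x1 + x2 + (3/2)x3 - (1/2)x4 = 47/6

Row-reduce the augmented matrix:
R1 ← R1 / (5/4).
R2 ← R2 − 2·R1.
R3 ← R3 + 2·R1.
R4 ← R4 + 7/6·R1.
R2 ← R2 / (-41/12).
R1 ← R1 − 4/3·R2.
R3 ← R3 − 28/15·R2.
R4 ← R4 − 23/9·R2.
R3 ← R3 / (11639/6150).
R1 ← R1 − 36/205·R3.
R2 ← R2 − 96/205·R3.
R4 ← R4 − 507/410·R3.
R4 ← R4 / (-183539/349170).
R1 ← R1 + 3844/11639·R4.
R2 ← R2 − 5268/11639·R4.
R3 ← R3 + 31514/58195·R4.
Reading off the reduced rows gives x1 = -2, x2 = -2, x3 = 6, x4 = 3.

x1 = -2, x2 = -2, x3 = 6, x4 = 3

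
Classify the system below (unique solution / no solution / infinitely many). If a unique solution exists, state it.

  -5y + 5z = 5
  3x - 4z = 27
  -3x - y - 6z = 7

x = 5, y = -4, z = -3

Row-reduce the augmented matrix:
Swap R1 and R2.
R1 ← R1 / (3).
R3 ← R3 + 3·R1.
R2 ← R2 / (-5).
R3 ← R3 + 1·R2.
R3 ← R3 / (-11).
R1 ← R1 + 4/3·R3.
R2 ← R2 + 1·R3.
Reading off the reduced rows gives x = 5, y = -4, z = -3.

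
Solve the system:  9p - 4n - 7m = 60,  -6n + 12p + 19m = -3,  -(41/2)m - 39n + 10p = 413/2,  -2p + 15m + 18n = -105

no solution

Row-reduce:
R1 ← R1 / (-7).
R2 ← R2 − 19·R1.
R3 ← R3 + 41/2·R1.
R4 ← R4 − 15·R1.
R2 ← R2 / (-118/7).
R1 ← R1 − 4/7·R2.
R3 ← R3 + 191/7·R2.
R4 ← R4 − 66/7·R2.
R3 ← R3 / (-4444/59).
R1 ← R1 + 3/59·R3.
R2 ← R2 + 255/118·R3.
R4 ← R4 − 2222/59·R3.
Row 4 reduces to 0 = -1, a contradiction. The system is inconsistent.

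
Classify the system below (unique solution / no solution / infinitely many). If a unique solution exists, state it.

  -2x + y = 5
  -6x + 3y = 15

Row-reduce:
R1 ← R1 / (-2).
R2 ← R2 + 6·R1.
Rank is 1 with 2 unknowns, leaving y free.

infinitely many solutions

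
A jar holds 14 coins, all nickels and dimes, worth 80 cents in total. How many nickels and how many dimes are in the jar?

nickels: 12, dimes: 2

Let n = nickels, d = dimes.
  n + d = 14
  5n + 10d = 80
From equation 1: n = 14 − d.
Substitute into equation 2 and solve: d = 2.
Then n = 12.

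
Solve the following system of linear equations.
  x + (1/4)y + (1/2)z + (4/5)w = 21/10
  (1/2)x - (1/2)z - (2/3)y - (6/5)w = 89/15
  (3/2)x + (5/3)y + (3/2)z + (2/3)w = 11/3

Row-reduce:
R2 ← R2 − 1/2·R1.
R3 ← R3 − 3/2·R1.
R2 ← R2 / (-19/24).
R1 ← R1 − 1/4·R2.
R3 ← R3 − 31/24·R2.
R3 ← R3 / (-9/19).
R1 ← R1 − 5/19·R3.
R2 ← R2 − 18/19·R3.
Rank is 3 with 4 unknowns, leaving w free.

infinitely many solutions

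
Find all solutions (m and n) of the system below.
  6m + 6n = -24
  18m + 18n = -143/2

no solution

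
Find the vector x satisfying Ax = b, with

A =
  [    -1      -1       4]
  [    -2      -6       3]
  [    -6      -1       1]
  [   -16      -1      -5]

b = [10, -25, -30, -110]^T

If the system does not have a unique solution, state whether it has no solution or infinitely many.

Row-reduce the augmented matrix:
R1 ← R1 / (-1).
R2 ← R2 + 2·R1.
R3 ← R3 + 6·R1.
R4 ← R4 + 16·R1.
R2 ← R2 / (-4).
R1 ← R1 − 1·R2.
R3 ← R3 − 5·R2.
R4 ← R4 − 15·R2.
R3 ← R3 / (-117/4).
R1 ← R1 + 21/4·R3.
R2 ← R2 − 5/4·R3.
R4 ← R4 + 351/4·R3.
R4 reduces to 0 = 0, so the extra equation is consistent.
Reading off the reduced rows gives x_1 = 5, x_2 = 5, x_3 = 5.

x_1 = 5, x_2 = 5, x_3 = 5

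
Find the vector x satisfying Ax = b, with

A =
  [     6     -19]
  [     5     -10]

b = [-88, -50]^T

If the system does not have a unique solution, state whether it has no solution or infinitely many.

Row-reduce the augmented matrix:
R1 ← R1 / (6).
R2 ← R2 − 5·R1.
R2 ← R2 / (35/6).
R1 ← R1 + 19/6·R2.
Reading off the reduced rows gives x_1 = -2, x_2 = 4.

x_1 = -2, x_2 = 4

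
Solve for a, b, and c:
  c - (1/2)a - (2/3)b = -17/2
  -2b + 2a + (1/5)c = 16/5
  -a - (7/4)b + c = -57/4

Row-reduce the augmented matrix:
R1 ← R1 / (-1/2).
R2 ← R2 − 2·R1.
R3 ← R3 + 1·R1.
R2 ← R2 / (-14/3).
R1 ← R1 − 4/3·R2.
R3 ← R3 + 5/12·R2.
R3 ← R3 / (-11/8).
R1 ← R1 + 4/5·R3.
R2 ← R2 + 9/10·R3.
Reading off the reduced rows gives a = 5, b = 3, c = -4.

a = 5, b = 3, c = -4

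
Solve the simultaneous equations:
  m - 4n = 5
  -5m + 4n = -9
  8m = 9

no solution

Row-reduce:
R2 ← R2 + 5·R1.
R3 ← R3 − 8·R1.
R2 ← R2 / (-16).
R1 ← R1 + 4·R2.
R3 ← R3 − 32·R2.
Row 3 reduces to 0 = 1, a contradiction. The system is inconsistent.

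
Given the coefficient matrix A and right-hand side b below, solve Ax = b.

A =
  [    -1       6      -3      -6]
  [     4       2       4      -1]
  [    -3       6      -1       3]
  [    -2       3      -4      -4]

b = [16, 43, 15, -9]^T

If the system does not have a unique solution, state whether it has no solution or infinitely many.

x_1 = 2, x_2 = 5, x_3 = 6, x_4 = -1

Row-reduce the augmented matrix:
R1 ← R1 / (-1).
R2 ← R2 − 4·R1.
R3 ← R3 + 3·R1.
R4 ← R4 + 2·R1.
R2 ← R2 / (26).
R1 ← R1 + 6·R2.
R3 ← R3 + 12·R2.
R4 ← R4 + 9·R2.
R3 ← R3 / (56/13).
R1 ← R1 − 15/13·R3.
R2 ← R2 + 4/13·R3.
R4 ← R4 + 10/13·R3.
R4 ← R4 / (29/28).
R1 ← R1 + 129/56·R4.
R2 ← R2 + 2/7·R4.
R3 ← R3 − 123/56·R4.
Reading off the reduced rows gives x_1 = 2, x_2 = 5, x_3 = 6, x_4 = -1.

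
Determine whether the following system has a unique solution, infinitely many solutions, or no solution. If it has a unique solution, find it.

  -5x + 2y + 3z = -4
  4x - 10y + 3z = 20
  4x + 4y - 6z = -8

Row-reduce:
R1 ← R1 / (-5).
R2 ← R2 − 4·R1.
R3 ← R3 − 4·R1.
R2 ← R2 / (-42/5).
R1 ← R1 + 2/5·R2.
R3 ← R3 − 28/5·R2.
Rank is 2 with 3 unknowns, leaving z free.

infinitely many solutions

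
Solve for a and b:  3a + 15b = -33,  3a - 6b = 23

a = 7/3, b = -8/3

Row-reduce the augmented matrix:
R1 ← R1 / (3).
R2 ← R2 − 3·R1.
R2 ← R2 / (-21).
R1 ← R1 − 5·R2.
Reading off the reduced rows gives a = 7/3, b = -8/3.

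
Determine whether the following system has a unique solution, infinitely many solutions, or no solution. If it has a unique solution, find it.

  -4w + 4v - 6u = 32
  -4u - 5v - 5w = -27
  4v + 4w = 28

u = -2, v = 6, w = 1

Row-reduce the augmented matrix:
R1 ← R1 / (-6).
R2 ← R2 + 4·R1.
R2 ← R2 / (-23/3).
R1 ← R1 + 2/3·R2.
R3 ← R3 − 4·R2.
R3 ← R3 / (64/23).
R1 ← R1 − 20/23·R3.
R2 ← R2 − 7/23·R3.
Reading off the reduced rows gives u = -2, v = 6, w = 1.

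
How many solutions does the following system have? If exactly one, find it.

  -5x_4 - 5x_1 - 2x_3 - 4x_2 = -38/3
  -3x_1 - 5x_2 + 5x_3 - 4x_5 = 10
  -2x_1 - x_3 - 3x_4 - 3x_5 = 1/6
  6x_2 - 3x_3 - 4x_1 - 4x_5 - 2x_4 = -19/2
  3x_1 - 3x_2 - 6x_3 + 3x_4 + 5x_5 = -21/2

Row-reduce the augmented matrix:
R1 ← R1 / (-5).
R2 ← R2 + 3·R1.
R3 ← R3 + 2·R1.
R4 ← R4 + 4·R1.
R5 ← R5 − 3·R1.
R2 ← R2 / (-13/5).
R1 ← R1 − 4/5·R2.
R3 ← R3 − 8/5·R2.
R4 ← R4 − 46/5·R2.
R5 ← R5 + 27/5·R2.
R3 ← R3 / (47/13).
R1 ← R1 − 30/13·R3.
R2 ← R2 + 31/13·R3.
R4 ← R4 − 267/13·R3.
R5 ← R5 + 261/13·R3.
R4 ← R4 / (367/47).
R1 ← R1 − 65/47·R4.
R2 ← R2 + 28/47·R4.
R3 ← R3 − 11/47·R4.
R5 ← R5 + 72/47·R4.
R5 ← R5 / (-5320/367).
R1 ← R1 + 9/367·R5.
R2 ← R2 + 397/367·R5.
R3 ← R3 + 696/367·R5.
R4 ← R4 − 605/367·R5.
Reading off the reduced rows gives x_1 = 8/3, x_2 = -1/2, x_3 = 3/2, x_4 = -1/3, x_5 = -2.

x_1 = 8/3, x_2 = -1/2, x_3 = 3/2, x_4 = -1/3, x_5 = -2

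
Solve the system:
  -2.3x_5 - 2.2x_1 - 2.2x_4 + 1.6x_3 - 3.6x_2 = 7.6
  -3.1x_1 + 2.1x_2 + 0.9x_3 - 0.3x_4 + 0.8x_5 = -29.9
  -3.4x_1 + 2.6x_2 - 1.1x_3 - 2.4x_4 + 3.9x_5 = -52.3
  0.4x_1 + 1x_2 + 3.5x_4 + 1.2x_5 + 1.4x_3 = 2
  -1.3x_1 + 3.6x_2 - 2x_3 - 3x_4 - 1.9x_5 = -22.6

x_1 = 6, x_2 = -4, x_3 = 1, x_4 = 2, x_5 = -4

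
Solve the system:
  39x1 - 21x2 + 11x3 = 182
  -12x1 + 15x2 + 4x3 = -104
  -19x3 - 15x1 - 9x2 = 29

no solution

Row-reduce:
R1 ← R1 / (39).
R2 ← R2 + 12·R1.
R3 ← R3 + 15·R1.
R2 ← R2 / (111/13).
R1 ← R1 + 7/13·R2.
R3 ← R3 + 222/13·R2.
Row 3 reduces to 0 = 3, a contradiction. The system is inconsistent.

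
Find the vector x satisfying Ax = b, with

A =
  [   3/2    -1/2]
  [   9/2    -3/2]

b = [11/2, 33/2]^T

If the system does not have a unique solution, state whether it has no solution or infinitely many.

infinitely many solutions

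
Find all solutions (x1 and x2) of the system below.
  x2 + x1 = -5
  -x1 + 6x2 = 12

x1 = -6, x2 = 1

Row-reduce the augmented matrix:
R2 ← R2 + 1·R1.
R2 ← R2 / (7).
R1 ← R1 − 1·R2.
Reading off the reduced rows gives x1 = -6, x2 = 1.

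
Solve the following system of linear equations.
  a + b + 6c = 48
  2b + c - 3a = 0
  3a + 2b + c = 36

Row-reduce the augmented matrix:
R2 ← R2 + 3·R1.
R3 ← R3 − 3·R1.
R2 ← R2 / (5).
R1 ← R1 − 1·R2.
R3 ← R3 + 1·R2.
R3 ← R3 / (-66/5).
R1 ← R1 − 11/5·R3.
R2 ← R2 − 19/5·R3.
Reading off the reduced rows gives a = 6, b = 6, c = 6.

a = 6, b = 6, c = 6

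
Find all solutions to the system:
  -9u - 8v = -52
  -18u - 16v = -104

infinitely many solutions

Row-reduce:
R1 ← R1 / (-9).
R2 ← R2 + 18·R1.
Rank is 1 with 2 unknowns, leaving v free.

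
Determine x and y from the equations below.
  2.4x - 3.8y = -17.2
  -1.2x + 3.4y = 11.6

Row-reduce the augmented matrix:
R1 ← R1 / (12/5).
R2 ← R2 + 6/5·R1.
R2 ← R2 / (3/2).
R1 ← R1 + 19/12·R2.
Reading off the reduced rows gives x = -4, y = 2.

x = -4, y = 2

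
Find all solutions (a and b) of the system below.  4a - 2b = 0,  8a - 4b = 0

infinitely many solutions

Row-reduce:
R1 ← R1 / (4).
R2 ← R2 − 8·R1.
Rank is 1 with 2 unknowns, leaving b free.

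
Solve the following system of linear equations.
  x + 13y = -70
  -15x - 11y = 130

x = -5, y = -5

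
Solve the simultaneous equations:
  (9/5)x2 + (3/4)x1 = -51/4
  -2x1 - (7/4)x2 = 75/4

x1 = -5, x2 = -5

Row-reduce the augmented matrix:
R1 ← R1 / (3/4).
R2 ← R2 + 2·R1.
R2 ← R2 / (61/20).
R1 ← R1 − 12/5·R2.
Reading off the reduced rows gives x1 = -5, x2 = -5.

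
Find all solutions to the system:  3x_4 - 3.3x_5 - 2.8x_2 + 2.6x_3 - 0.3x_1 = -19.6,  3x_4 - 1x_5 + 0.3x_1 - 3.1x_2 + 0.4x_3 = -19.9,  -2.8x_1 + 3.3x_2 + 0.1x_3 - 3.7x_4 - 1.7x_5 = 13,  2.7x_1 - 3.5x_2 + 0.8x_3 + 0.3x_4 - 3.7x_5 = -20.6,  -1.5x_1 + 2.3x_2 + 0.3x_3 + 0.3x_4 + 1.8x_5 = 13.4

Row-reduce the augmented matrix:
R1 ← R1 / (-3/10).
R2 ← R2 − 3/10·R1.
R3 ← R3 + 14/5·R1.
R4 ← R4 − 27/10·R1.
R5 ← R5 + 3/2·R1.
R2 ← R2 / (-59/10).
R1 ← R1 − 28/3·R2.
R3 ← R3 − 883/30·R2.
R4 ← R4 + 287/10·R2.
R5 ← R5 − 163/10·R2.
R3 ← R3 / (-3257/354).
R1 ← R1 + 694/177·R3.
R2 ← R2 + 30/59·R3.
R4 ← R4 − 2834/295·R3.
R5 ← R5 + 2603/590·R3.
R4 ← R4 / (-607803/162850).
R1 ← R1 − 3988/16285·R4.
R2 ← R2 + 2994/3257·R4.
R3 ← R3 − 3129/16285·R4.
R5 ← R5 − 221799/81425·R4.
R5 ← R5 / (-536118/1013005).
R1 ← R1 − 390925/607803·R5.
R2 ← R2 − 286407/202601·R5.
R3 ← R3 + 30761/28943·R5.
R4 ← R4 − 732299/607803·R5.
Reading off the reduced rows gives x_1 = 1, x_2 = 4, x_3 = 3, x_4 = -2, x_5 = 3.

x_1 = 1, x_2 = 4, x_3 = 3, x_4 = -2, x_5 = 3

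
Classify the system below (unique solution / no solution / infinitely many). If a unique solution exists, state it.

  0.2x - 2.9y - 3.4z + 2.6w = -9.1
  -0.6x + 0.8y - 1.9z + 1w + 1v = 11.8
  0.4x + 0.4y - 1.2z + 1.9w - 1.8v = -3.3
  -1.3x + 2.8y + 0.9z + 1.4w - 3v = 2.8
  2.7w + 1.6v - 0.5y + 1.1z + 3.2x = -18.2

x = -2, y = 5, z = -4, w = -3, v = 2

Row-reduce the augmented matrix:
R1 ← R1 / (1/5).
R2 ← R2 + 3/5·R1.
R3 ← R3 − 2/5·R1.
R4 ← R4 + 13/10·R1.
R5 ← R5 − 16/5·R1.
R2 ← R2 / (-79/10).
R1 ← R1 + 29/2·R2.
R3 ← R3 − 31/5·R2.
R4 ← R4 + 321/20·R2.
R5 ← R5 − 459/10·R2.
R3 ← R3 / (-1539/395).
R1 ← R1 − 823/158·R3.
R2 ← R2 − 121/79·R3.
R4 ← R4 − 1069/316·R3.
R5 ← R5 + 5847/395·R3.
R4 ← R4 / (218707/61560).
R1 ← R1 − 10277/6156·R4.
R2 ← R2 − 935/3078·R4.
R3 ← R3 + 2849/3078·R4.
R5 ← R5 + 3776/2565·R4.
R5 ← R5 / (1928316/218707).
R1 ← R1 + 90568/218707·R5.
R2 ← R2 + 4392/218707·R5.
R3 ← R3 + 7566/5911·R5.
R4 ← R4 + 364010/218707·R5.
Reading off the reduced rows gives x = -2, y = 5, z = -4, w = -3, v = 2.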